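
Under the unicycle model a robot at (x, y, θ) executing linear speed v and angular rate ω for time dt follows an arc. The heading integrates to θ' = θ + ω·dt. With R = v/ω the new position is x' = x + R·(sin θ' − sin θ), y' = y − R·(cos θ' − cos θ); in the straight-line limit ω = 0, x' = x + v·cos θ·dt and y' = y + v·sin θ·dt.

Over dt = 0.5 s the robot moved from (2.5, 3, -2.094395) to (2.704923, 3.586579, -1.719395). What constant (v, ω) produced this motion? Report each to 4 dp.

Δθ = -1.719395 − -2.094395 = 0.375000
ω = Δθ/dt = 0.375000/0.5 = 0.7500
R = −Δy/(cos θ' − cos θ) = -1.6667
v = R·ω = -1.6667·0.7500 = -1.2500

v = -1.2500, ω = 0.7500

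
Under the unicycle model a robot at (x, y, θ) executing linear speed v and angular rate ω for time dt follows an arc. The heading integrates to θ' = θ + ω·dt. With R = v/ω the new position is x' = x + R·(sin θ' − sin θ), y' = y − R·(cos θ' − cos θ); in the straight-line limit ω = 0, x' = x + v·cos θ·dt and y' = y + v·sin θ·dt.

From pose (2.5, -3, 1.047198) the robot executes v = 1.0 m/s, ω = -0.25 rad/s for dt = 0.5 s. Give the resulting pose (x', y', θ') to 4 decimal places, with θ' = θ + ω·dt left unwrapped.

θ' = 1.0472 + -0.25·0.5 = 0.9222
R = v/ω = 1.0/-0.25 = -4.0000
x' = 2.5 + -4.0000·(sin 0.9222 − sin 1.0472) = 2.7764
y' = -3 − -4.0000·(cos 0.9222 − cos 1.0472) = -2.5837

(2.7764, -2.5837, 0.9222)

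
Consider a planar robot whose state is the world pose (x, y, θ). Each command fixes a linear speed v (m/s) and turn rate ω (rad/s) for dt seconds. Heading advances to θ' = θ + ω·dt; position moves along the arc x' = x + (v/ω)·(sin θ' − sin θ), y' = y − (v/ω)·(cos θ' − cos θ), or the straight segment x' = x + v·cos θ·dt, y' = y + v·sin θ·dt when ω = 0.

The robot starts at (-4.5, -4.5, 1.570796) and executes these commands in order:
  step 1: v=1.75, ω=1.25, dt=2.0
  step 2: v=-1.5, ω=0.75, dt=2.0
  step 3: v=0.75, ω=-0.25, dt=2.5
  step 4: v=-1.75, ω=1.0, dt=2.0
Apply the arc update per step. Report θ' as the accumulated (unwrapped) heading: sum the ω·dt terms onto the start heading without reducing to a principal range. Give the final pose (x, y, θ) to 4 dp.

step 1: θ'=4.0708 (R=1.4000) → pose (-7.0216, -3.6621, 4.0708)
step 2: θ'=5.5708 (R=-2.0000) → pose (-7.3166, -0.9516, 5.5708)
step 3: θ'=4.9458 (R=-3.0000) → pose (-6.3589, -2.5281, 4.9458)
step 4: θ'=6.9458 (R=-1.7500) → pose (-9.1380, -1.5532, 6.9458)

(-9.1380, -1.5532, 6.9458)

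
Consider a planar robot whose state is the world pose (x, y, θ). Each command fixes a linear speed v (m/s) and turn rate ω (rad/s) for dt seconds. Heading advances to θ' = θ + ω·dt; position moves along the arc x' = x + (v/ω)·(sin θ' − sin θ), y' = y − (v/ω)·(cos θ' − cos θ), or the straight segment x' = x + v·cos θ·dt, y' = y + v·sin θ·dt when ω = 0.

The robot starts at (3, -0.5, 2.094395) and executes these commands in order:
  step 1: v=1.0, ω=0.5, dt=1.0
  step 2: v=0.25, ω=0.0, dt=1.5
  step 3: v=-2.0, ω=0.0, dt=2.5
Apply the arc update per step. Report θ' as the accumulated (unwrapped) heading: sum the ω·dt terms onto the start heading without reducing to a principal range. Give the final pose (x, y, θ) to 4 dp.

(6.2582, -2.1984, 2.5944)

step 1: θ'=2.5944 (R=2.0000) → pose (2.3085, 0.2080, 2.5944)
step 2: θ'=2.5944 (straight) → pose (1.9883, 0.4031, 2.5944)
step 3: θ'=2.5944 (straight) → pose (6.2582, -2.1984, 2.5944)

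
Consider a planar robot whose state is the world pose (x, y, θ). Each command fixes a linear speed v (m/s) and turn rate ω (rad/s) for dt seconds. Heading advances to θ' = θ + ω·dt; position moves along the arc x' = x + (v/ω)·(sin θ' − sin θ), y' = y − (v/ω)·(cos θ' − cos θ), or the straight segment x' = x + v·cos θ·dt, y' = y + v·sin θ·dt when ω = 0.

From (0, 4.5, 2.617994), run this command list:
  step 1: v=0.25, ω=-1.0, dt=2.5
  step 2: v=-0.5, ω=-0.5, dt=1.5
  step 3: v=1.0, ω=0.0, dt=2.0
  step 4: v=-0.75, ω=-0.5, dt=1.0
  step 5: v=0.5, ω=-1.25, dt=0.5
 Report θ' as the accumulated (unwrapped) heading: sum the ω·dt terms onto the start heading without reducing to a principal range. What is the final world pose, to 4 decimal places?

(0.5600, 4.2984, -1.7570)

step 1: θ'=0.1180 (R=-0.2500) → pose (0.0956, 4.9648, 0.1180)
step 2: θ'=-0.6320 (R=1.0000) → pose (-0.6129, 5.1510, -0.6320)
step 3: θ'=-0.6320 (straight) → pose (1.0008, 3.9694, -0.6320)
step 4: θ'=-1.1320 (R=1.5000) → pose (0.5290, 4.5424, -1.1320)
step 5: θ'=-1.7570 (R=-0.4000) → pose (0.5600, 4.2984, -1.7570)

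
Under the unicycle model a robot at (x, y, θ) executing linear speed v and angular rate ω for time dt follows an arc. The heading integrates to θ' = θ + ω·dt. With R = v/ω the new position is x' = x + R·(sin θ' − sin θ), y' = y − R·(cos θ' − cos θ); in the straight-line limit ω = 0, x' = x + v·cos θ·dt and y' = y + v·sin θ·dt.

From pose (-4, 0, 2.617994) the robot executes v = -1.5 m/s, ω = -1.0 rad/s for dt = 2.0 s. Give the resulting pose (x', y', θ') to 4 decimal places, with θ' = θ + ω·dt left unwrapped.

(-3.8809, -2.5216, 0.6180)

θ' = 2.6180 + -1.0·2.0 = 0.6180
R = v/ω = -1.5/-1.0 = 1.5000
x' = -4 + 1.5000·(sin 0.6180 − sin 2.6180) = -3.8809
y' = 0 − 1.5000·(cos 0.6180 − cos 2.6180) = -2.5216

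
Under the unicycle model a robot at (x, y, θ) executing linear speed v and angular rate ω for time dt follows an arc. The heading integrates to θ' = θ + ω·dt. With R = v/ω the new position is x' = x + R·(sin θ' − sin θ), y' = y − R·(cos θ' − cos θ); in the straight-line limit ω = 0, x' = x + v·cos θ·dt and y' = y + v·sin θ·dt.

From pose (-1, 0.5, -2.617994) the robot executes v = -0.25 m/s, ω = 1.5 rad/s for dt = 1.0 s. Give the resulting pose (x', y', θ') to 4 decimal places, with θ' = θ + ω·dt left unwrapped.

θ' = -2.6180 + 1.5·1.0 = -1.1180
R = v/ω = -0.25/1.5 = -0.1667
x' = -1 + -0.1667·(sin -1.1180 − sin -2.6180) = -0.9335
y' = 0.5 − -0.1667·(cos -1.1180 − cos -2.6180) = 0.7173

(-0.9335, 0.7173, -1.1180)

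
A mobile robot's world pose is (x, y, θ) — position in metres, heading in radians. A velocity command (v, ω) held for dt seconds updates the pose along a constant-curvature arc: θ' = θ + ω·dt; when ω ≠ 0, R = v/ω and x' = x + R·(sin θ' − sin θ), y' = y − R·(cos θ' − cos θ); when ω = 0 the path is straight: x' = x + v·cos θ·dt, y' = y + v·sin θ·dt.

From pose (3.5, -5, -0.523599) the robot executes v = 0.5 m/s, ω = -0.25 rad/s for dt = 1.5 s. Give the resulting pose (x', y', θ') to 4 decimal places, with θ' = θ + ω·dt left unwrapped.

(4.0649, -5.4866, -0.8986)

θ' = -0.5236 + -0.25·1.5 = -0.8986
R = v/ω = 0.5/-0.25 = -2.0000
x' = 3.5 + -2.0000·(sin -0.8986 − sin -0.5236) = 4.0649
y' = -5 − -2.0000·(cos -0.8986 − cos -0.5236) = -5.4866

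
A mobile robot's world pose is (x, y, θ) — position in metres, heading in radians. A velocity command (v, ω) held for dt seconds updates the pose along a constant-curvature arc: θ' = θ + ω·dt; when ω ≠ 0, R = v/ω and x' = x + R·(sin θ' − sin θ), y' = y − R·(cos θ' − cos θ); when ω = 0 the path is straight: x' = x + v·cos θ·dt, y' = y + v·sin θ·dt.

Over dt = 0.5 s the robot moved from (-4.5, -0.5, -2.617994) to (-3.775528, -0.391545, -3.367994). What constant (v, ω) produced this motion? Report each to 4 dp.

Δθ = -3.367994 − -2.617994 = -0.750000
ω = Δθ/dt = -0.750000/0.5 = -1.5000
R = Δx/(sin θ' − sin θ) = 1.0000
v = R·ω = 1.0000·-1.5000 = -1.5000

v = -1.5000, ω = -1.5000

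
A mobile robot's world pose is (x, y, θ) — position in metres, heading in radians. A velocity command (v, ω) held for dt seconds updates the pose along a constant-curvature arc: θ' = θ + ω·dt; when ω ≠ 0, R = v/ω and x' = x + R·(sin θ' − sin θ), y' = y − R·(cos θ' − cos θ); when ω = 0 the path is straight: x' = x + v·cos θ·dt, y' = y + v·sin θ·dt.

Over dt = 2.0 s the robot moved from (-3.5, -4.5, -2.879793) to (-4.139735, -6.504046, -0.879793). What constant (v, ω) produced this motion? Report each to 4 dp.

v = 1.2500, ω = 1.0000

Δθ = -0.879793 − -2.879793 = 2.000000
ω = Δθ/dt = 2.000000/2.0 = 1.0000
R = −Δy/(cos θ' − cos θ) = 1.2500
v = R·ω = 1.2500·1.0000 = 1.2500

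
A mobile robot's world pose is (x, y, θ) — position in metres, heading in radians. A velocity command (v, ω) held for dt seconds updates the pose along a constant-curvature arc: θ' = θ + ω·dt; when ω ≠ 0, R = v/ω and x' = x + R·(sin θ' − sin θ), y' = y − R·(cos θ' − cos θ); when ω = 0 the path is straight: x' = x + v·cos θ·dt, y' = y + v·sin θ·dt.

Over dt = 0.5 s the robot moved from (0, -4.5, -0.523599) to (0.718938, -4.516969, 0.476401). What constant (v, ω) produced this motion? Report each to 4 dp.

Δθ = 0.476401 − -0.523599 = 1.000000
ω = Δθ/dt = 1.000000/0.5 = 2.0000
R = Δx/(sin θ' − sin θ) = 0.7500
v = R·ω = 0.7500·2.0000 = 1.5000

v = 1.5000, ω = 2.0000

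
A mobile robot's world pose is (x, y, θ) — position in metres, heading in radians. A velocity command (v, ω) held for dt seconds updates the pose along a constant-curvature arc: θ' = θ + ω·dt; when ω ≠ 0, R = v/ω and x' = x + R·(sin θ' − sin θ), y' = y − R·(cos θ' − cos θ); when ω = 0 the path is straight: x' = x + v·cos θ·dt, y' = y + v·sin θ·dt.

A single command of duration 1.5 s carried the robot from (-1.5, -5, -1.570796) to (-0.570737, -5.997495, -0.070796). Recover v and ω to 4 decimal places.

Δθ = -0.070796 − -1.570796 = 1.500000
ω = Δθ/dt = 1.500000/1.5 = 1.0000
R = −Δy/(cos θ' − cos θ) = 1.0000
v = R·ω = 1.0000·1.0000 = 1.0000

v = 1.0000, ω = 1.0000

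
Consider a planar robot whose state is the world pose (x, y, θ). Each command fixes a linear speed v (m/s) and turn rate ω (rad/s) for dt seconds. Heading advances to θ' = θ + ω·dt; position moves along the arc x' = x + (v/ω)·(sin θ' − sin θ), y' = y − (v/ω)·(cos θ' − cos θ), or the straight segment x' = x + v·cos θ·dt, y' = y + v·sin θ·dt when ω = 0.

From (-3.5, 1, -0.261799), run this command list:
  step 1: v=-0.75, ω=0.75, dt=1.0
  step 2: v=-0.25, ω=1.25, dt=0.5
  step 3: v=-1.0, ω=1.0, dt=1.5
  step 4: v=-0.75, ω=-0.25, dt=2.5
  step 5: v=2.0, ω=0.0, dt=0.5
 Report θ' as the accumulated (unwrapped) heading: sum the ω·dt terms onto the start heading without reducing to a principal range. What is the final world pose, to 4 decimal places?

step 1: θ'=0.4882 (R=-1.0000) → pose (-4.2279, 0.9173, 0.4882)
step 2: θ'=1.1132 (R=-0.2000) → pose (-4.3135, 0.8290, 1.1132)
step 3: θ'=2.6132 (R=-1.0000) → pose (-3.9205, -0.4764, 2.6132)
step 4: θ'=1.9882 (R=3.0000) → pose (-2.6905, -1.8511, 1.9882)
step 5: θ'=1.9882 (straight) → pose (-3.0959, -0.9370, 1.9882)

(-3.0959, -0.9370, 1.9882)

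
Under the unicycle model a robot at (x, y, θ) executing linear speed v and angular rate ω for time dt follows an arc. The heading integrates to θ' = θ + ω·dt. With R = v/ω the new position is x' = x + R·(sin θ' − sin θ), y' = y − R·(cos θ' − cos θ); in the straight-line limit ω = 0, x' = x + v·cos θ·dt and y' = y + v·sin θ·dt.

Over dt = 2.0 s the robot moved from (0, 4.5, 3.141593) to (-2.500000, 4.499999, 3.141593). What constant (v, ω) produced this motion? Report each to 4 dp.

v = 1.2500, ω = 0.0000

Δθ = 3.141593 − 3.141593 = 0.000000
ω = Δθ/dt = 0.000000/2.0 = 0.0000
ω = 0 → v = (Δx·cos θ + Δy·sin θ)/dt = 1.2500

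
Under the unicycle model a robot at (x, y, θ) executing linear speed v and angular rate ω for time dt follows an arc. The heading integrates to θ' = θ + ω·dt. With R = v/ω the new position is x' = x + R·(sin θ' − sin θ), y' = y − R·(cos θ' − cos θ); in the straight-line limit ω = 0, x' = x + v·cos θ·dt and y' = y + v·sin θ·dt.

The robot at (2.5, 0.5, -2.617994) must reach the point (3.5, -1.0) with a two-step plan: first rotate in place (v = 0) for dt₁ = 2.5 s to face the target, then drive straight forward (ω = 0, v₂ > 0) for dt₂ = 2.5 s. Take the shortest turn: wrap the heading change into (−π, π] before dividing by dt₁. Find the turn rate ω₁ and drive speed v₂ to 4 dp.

heading to target = atan2(-1−0.5, 3.5−2.5) = -0.9828
Δθ = wrap(-0.9828 − -2.6180) = 1.6352; ω₁ = Δθ/dt₁ = 0.6541
distance = √((3.5−2.5)² + (-1−0.5)²) = 1.8028; v₂ = distance/dt₂ = 0.7211

ω₁ = 0.6541, v₂ = 0.7211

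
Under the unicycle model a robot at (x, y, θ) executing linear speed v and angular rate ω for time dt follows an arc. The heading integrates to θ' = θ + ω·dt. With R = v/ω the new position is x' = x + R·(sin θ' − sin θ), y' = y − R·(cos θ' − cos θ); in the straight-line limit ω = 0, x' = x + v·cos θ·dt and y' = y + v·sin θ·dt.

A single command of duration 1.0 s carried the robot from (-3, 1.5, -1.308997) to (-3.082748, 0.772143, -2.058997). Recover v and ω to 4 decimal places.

v = 0.7500, ω = -0.7500

Δθ = -2.058997 − -1.308997 = -0.750000
ω = Δθ/dt = -0.750000/1.0 = -0.7500
R = −Δy/(cos θ' − cos θ) = -1.0000
v = R·ω = -1.0000·-0.7500 = 0.7500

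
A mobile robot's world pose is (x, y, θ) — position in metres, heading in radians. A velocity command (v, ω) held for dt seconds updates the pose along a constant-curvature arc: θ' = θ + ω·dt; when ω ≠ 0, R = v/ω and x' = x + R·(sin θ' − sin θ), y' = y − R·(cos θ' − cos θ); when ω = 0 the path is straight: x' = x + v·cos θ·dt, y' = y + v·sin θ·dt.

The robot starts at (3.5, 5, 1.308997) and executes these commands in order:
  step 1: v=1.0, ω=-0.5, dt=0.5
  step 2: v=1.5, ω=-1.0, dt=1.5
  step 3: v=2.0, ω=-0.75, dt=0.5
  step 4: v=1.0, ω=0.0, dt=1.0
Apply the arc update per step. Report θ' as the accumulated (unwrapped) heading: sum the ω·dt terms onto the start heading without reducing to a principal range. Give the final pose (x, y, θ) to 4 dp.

(7.1255, 4.7708, -0.8160)

step 1: θ'=1.0590 (R=-2.0000) → pose (3.6881, 5.4619, 1.0590)
step 2: θ'=-0.4410 (R=-1.5000) → pose (5.6362, 6.0837, -0.4410)
step 3: θ'=-0.8160 (R=-2.6667) → pose (6.4404, 5.4992, -0.8160)
step 4: θ'=-0.8160 (straight) → pose (7.1255, 4.7708, -0.8160)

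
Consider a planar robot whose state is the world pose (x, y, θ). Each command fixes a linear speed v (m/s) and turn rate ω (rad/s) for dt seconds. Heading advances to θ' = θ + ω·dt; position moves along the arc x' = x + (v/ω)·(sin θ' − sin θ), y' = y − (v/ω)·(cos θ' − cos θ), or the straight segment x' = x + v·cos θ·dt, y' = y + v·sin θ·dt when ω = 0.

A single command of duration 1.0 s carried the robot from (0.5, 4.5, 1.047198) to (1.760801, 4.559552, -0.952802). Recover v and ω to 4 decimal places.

v = 1.5000, ω = -2.0000

Δθ = -0.952802 − 1.047198 = -2.000000
ω = Δθ/dt = -2.000000/1.0 = -2.0000
R = Δx/(sin θ' − sin θ) = -0.7500
v = R·ω = -0.7500·-2.0000 = 1.5000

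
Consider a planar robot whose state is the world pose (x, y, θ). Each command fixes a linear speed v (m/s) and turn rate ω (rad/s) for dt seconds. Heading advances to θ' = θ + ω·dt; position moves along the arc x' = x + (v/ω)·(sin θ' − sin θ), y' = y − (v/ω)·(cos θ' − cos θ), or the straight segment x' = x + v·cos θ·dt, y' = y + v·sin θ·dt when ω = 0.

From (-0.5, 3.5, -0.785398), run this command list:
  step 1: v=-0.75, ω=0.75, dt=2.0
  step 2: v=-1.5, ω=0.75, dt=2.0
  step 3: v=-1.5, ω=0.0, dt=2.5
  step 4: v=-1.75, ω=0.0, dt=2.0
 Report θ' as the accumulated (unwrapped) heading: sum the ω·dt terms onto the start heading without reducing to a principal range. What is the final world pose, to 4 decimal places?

(2.2003, -4.9616, 2.2146)

step 1: θ'=0.7146 (R=-1.0000) → pose (-1.8624, 3.5482, 0.7146)
step 2: θ'=2.2146 (R=-2.0000) → pose (-2.1514, 0.8371, 2.2146)
step 3: θ'=2.2146 (straight) → pose (0.0995, -2.1623, 2.2146)
step 4: θ'=2.2146 (straight) → pose (2.2003, -4.9616, 2.2146)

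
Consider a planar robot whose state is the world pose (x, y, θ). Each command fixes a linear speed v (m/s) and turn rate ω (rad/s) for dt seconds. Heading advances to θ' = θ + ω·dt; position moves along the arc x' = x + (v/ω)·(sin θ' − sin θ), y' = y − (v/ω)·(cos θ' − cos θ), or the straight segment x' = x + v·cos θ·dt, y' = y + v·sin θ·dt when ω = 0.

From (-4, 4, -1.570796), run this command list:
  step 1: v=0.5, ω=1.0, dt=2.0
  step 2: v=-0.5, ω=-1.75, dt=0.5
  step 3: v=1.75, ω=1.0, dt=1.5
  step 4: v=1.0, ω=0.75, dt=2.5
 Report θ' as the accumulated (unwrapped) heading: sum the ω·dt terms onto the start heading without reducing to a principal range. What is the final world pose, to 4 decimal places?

step 1: θ'=0.4292 (R=0.5000) → pose (-3.2919, 3.5454, 0.4292)
step 2: θ'=-0.4458 (R=0.2857) → pose (-3.5340, 3.5474, -0.4458)
step 3: θ'=1.0542 (R=1.7500) → pose (-1.2578, 4.2620, 1.0542)
step 4: θ'=2.9292 (R=1.3333) → pose (-2.1361, 6.2239, 2.9292)

(-2.1361, 6.2239, 2.9292)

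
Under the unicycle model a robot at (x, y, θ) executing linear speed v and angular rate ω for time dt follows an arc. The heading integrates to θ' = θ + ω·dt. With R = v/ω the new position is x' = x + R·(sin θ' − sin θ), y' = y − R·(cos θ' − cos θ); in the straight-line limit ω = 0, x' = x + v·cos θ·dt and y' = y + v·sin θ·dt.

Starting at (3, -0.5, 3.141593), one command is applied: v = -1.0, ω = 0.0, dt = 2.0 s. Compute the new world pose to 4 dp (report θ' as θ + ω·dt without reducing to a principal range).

(5.0000, -0.5000, 3.1416)

θ' = 3.1416 + 0.0·2.0 = 3.1416
ω = 0 → straight: x' = 3 + -1.0·cos(3.1416)·2.0 = 5.0000
y' = -0.5 + -1.0·sin(3.1416)·2.0 = -0.5000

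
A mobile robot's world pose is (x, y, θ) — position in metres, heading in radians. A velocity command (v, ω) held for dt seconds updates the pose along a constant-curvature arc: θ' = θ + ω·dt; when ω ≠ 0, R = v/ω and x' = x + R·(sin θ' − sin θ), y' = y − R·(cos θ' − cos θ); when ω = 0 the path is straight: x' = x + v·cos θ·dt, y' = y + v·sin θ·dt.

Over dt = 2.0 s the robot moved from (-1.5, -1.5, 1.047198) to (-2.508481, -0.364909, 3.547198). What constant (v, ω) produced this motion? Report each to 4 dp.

v = 1.0000, ω = 1.2500

Δθ = 3.547198 − 1.047198 = 2.500000
ω = Δθ/dt = 2.500000/2.0 = 1.2500
R = −Δy/(cos θ' − cos θ) = 0.8000
v = R·ω = 0.8000·1.2500 = 1.0000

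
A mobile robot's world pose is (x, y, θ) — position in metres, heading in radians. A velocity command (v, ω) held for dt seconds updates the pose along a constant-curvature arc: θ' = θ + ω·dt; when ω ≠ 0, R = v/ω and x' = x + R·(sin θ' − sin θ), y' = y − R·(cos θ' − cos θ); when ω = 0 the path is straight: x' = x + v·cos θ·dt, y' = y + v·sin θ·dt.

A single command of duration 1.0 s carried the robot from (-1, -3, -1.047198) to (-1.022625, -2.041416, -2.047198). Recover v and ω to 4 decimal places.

Δθ = -2.047198 − -1.047198 = -1.000000
ω = Δθ/dt = -1.000000/1.0 = -1.0000
R = −Δy/(cos θ' − cos θ) = 1.0000
v = R·ω = 1.0000·-1.0000 = -1.0000

v = -1.0000, ω = -1.0000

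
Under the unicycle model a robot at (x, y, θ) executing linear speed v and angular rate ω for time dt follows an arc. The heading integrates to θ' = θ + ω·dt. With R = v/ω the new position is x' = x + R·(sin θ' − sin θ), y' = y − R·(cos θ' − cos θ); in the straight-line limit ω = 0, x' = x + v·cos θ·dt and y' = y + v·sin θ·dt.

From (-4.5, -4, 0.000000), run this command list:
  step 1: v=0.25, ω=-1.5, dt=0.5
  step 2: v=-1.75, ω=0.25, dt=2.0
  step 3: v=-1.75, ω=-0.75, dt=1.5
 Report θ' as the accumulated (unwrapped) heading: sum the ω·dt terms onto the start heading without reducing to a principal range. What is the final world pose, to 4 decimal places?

step 1: θ'=-0.7500 (R=-0.1667) → pose (-4.3864, -4.0447, -0.7500)
step 2: θ'=-0.2500 (R=-7.0000) → pose (-7.4260, -2.3842, -0.2500)
step 3: θ'=-1.3750 (R=2.3333) → pose (-9.1375, -0.5773, -1.3750)

(-9.1375, -0.5773, -1.3750)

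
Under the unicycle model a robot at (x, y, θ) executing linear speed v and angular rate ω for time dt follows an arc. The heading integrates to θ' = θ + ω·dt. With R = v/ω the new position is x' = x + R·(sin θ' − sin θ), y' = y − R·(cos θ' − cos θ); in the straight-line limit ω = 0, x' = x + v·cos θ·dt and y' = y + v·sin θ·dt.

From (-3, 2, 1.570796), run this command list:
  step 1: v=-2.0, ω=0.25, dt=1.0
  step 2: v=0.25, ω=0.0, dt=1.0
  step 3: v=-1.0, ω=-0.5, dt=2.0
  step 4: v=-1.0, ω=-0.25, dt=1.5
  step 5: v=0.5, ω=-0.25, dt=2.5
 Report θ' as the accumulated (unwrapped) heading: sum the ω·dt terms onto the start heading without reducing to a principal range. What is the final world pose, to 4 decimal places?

step 1: θ'=1.8208 (R=-8.0000) → pose (-2.7513, 0.0208, 1.8208)
step 2: θ'=1.8208 (straight) → pose (-2.8132, 0.2630, 1.8208)
step 3: θ'=0.8208 (R=2.0000) → pose (-3.2876, -1.5951, 0.8208)
step 4: θ'=0.4458 (R=4.0000) → pose (-4.4896, -2.4776, 0.4458)
step 5: θ'=-0.1792 (R=-2.0000) → pose (-3.2708, -2.3142, -0.1792)

(-3.2708, -2.3142, -0.1792)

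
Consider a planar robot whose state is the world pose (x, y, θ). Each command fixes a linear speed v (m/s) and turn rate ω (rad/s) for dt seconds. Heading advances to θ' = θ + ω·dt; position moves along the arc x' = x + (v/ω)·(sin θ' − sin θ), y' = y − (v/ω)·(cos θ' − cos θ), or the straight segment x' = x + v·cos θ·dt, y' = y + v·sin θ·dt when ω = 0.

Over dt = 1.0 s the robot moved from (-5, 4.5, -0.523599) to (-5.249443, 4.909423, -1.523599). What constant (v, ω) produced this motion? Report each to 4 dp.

Δθ = -1.523599 − -0.523599 = -1.000000
ω = Δθ/dt = -1.000000/1.0 = -1.0000
R = −Δy/(cos θ' − cos θ) = 0.5000
v = R·ω = 0.5000·-1.0000 = -0.5000

v = -0.5000, ω = -1.0000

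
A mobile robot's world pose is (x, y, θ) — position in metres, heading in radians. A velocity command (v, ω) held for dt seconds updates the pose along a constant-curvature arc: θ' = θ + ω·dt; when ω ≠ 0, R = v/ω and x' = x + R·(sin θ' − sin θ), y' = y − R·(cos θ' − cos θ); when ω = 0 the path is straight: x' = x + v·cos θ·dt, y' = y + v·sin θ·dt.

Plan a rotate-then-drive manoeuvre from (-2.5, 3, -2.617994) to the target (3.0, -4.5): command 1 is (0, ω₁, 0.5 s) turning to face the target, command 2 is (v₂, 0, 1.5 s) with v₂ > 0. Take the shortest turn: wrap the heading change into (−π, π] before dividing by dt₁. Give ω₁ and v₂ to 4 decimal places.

ω₁ = 3.3599, v₂ = 6.2004

heading to target = atan2(-4.5−3, 3−-2.5) = -0.9380
Δθ = wrap(-0.9380 − -2.6180) = 1.6799; ω₁ = Δθ/dt₁ = 3.3599
distance = √((3−-2.5)² + (-4.5−3)²) = 9.3005; v₂ = distance/dt₂ = 6.2004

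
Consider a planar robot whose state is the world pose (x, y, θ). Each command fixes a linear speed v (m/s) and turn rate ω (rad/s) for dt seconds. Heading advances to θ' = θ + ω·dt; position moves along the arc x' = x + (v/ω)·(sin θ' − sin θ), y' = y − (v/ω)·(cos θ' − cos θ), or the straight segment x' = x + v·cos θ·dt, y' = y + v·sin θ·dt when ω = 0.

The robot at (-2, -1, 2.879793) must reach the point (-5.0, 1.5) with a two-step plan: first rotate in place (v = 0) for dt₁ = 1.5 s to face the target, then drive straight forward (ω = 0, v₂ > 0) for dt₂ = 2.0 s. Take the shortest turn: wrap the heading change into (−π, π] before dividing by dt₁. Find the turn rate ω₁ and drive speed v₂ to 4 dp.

heading to target = atan2(1.5−-1, -5−-2) = 2.4469
Δθ = wrap(2.4469 − 2.8798) = -0.4329; ω₁ = Δθ/dt₁ = -0.2886
distance = √((-5−-2)² + (1.5−-1)²) = 3.9051; v₂ = distance/dt₂ = 1.9526

ω₁ = -0.2886, v₂ = 1.9526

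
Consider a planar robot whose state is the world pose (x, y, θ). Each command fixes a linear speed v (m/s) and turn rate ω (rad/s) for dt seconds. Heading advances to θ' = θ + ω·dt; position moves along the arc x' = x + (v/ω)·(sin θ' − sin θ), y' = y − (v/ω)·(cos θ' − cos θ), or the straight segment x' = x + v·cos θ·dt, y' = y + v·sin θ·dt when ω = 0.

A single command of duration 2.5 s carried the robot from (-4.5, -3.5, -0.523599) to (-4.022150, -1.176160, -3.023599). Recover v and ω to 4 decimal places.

Δθ = -3.023599 − -0.523599 = -2.500000
ω = Δθ/dt = -2.500000/2.5 = -1.0000
R = −Δy/(cos θ' − cos θ) = 1.2500
v = R·ω = 1.2500·-1.0000 = -1.2500

v = -1.2500, ω = -1.0000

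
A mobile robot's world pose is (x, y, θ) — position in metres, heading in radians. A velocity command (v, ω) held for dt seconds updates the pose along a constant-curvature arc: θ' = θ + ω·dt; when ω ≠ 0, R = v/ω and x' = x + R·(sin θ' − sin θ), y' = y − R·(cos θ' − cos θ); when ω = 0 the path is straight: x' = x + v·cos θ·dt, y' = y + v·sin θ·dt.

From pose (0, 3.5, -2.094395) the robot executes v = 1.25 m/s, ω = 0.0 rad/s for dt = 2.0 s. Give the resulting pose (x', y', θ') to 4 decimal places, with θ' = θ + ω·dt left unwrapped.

θ' = -2.0944 + 0.0·2.0 = -2.0944
ω = 0 → straight: x' = 0 + 1.25·cos(-2.0944)·2.0 = -1.2500
y' = 3.5 + 1.25·sin(-2.0944)·2.0 = 1.3349

(-1.2500, 1.3349, -2.0944)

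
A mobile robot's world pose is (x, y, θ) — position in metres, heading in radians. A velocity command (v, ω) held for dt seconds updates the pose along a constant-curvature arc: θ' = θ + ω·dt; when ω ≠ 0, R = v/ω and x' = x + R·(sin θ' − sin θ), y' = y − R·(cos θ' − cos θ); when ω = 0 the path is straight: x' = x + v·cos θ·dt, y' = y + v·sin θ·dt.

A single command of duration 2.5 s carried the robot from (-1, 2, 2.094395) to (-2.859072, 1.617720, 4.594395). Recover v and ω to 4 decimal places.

v = 1.0000, ω = 1.0000

Δθ = 4.594395 − 2.094395 = 2.500000
ω = Δθ/dt = 2.500000/2.5 = 1.0000
R = Δx/(sin θ' − sin θ) = 1.0000
v = R·ω = 1.0000·1.0000 = 1.0000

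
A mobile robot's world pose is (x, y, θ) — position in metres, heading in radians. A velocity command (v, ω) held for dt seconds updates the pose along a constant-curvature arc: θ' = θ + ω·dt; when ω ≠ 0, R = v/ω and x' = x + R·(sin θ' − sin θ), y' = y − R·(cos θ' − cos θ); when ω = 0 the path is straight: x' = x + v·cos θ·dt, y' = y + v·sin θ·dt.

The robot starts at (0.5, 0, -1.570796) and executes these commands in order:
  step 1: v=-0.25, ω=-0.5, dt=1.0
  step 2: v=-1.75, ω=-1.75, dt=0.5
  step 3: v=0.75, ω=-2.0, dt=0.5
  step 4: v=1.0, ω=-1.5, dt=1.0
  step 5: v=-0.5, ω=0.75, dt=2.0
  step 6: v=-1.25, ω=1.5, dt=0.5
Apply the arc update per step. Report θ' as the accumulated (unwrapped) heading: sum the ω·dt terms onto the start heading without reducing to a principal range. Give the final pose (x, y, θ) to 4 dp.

(1.4563, 0.5948, -3.1958)

step 1: θ'=-2.0708 (R=0.5000) → pose (0.5612, 0.2397, -2.0708)
step 2: θ'=-2.9458 (R=1.0000) → pose (1.2442, 0.7412, -2.9458)
step 3: θ'=-3.9458 (R=-0.3750) → pose (0.9012, 0.8489, -3.9458)
step 4: θ'=-5.4458 (R=-0.6667) → pose (0.8861, 1.7576, -5.4458)
step 5: θ'=-3.9458 (R=-0.6667) → pose (0.9012, 0.8489, -3.9458)
step 6: θ'=-3.1958 (R=-0.8333) → pose (1.4563, 0.5948, -3.1958)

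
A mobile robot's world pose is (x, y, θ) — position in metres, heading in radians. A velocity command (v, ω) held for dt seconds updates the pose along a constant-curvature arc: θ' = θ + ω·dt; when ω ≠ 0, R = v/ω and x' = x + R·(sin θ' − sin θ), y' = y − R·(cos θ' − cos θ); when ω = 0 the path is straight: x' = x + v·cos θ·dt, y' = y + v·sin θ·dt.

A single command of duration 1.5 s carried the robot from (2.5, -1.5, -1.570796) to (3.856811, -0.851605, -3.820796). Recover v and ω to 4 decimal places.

v = -1.2500, ω = -1.5000

Δθ = -3.820796 − -1.570796 = -2.250000
ω = Δθ/dt = -2.250000/1.5 = -1.5000
R = Δx/(sin θ' − sin θ) = 0.8333
v = R·ω = 0.8333·-1.5000 = -1.2500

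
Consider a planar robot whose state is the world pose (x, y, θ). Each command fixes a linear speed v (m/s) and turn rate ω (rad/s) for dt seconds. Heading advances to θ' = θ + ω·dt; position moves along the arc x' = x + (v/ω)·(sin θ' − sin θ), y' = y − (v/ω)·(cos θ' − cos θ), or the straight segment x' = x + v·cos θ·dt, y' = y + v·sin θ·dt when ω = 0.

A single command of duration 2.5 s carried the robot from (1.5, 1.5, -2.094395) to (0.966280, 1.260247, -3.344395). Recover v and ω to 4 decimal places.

Δθ = -3.344395 − -2.094395 = -1.250000
ω = Δθ/dt = -1.250000/2.5 = -0.5000
R = Δx/(sin θ' − sin θ) = -0.5000
v = R·ω = -0.5000·-0.5000 = 0.2500

v = 0.2500, ω = -0.5000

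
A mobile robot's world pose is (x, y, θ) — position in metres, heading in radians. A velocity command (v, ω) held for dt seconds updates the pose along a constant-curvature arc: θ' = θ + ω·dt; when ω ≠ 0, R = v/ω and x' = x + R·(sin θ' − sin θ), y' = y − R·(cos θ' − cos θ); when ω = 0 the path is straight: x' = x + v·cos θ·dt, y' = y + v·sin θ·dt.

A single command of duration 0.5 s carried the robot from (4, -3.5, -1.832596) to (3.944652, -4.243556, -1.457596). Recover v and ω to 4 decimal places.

v = 1.5000, ω = 0.7500

Δθ = -1.457596 − -1.832596 = 0.375000
ω = Δθ/dt = 0.375000/0.5 = 0.7500
R = −Δy/(cos θ' − cos θ) = 2.0000
v = R·ω = 2.0000·0.7500 = 1.5000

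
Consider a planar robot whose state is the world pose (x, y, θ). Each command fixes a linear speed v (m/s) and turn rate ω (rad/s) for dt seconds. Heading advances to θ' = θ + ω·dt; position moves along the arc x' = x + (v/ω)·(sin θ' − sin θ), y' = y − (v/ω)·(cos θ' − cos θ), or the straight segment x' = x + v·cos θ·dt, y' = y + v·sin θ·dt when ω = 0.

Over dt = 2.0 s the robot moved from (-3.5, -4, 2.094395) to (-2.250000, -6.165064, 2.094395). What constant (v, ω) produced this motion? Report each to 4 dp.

Δθ = 2.094395 − 2.094395 = 0.000000
ω = Δθ/dt = 0.000000/2.0 = 0.0000
ω = 0 → v = (Δx·cos θ + Δy·sin θ)/dt = -1.2500

v = -1.2500, ω = 0.0000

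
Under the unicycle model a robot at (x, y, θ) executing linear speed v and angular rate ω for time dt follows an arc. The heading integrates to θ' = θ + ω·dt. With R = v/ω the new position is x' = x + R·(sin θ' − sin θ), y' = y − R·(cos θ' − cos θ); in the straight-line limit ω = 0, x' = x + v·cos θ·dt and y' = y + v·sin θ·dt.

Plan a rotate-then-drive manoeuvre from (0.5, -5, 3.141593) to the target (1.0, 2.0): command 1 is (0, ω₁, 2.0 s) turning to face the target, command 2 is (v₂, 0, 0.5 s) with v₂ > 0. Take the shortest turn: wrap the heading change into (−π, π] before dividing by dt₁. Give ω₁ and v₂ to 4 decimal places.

ω₁ = -0.8211, v₂ = 14.0357

heading to target = atan2(2−-5, 1−0.5) = 1.4995
Δθ = wrap(1.4995 − 3.1416) = -1.6421; ω₁ = Δθ/dt₁ = -0.8211
distance = √((1−0.5)² + (2−-5)²) = 7.0178; v₂ = distance/dt₂ = 14.0357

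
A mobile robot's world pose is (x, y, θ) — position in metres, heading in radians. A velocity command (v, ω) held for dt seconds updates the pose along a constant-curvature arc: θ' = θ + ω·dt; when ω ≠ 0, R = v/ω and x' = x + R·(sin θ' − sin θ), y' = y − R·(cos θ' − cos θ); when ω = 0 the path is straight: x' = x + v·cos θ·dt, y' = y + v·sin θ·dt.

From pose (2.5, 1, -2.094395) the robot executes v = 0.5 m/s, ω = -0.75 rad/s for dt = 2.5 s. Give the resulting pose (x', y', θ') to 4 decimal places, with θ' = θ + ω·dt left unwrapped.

(1.4317, 0.8823, -3.9694)

θ' = -2.0944 + -0.75·2.5 = -3.9694
R = v/ω = 0.5/-0.75 = -0.6667
x' = 2.5 + -0.6667·(sin -3.9694 − sin -2.0944) = 1.4317
y' = 1 − -0.6667·(cos -3.9694 − cos -2.0944) = 0.8823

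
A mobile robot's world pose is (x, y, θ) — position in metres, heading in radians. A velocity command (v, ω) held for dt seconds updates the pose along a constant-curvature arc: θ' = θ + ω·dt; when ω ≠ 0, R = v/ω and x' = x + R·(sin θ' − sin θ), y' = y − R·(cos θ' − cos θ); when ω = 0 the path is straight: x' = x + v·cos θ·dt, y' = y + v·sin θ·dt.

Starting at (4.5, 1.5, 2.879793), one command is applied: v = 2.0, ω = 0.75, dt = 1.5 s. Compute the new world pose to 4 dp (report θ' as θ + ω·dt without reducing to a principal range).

(1.7833, 0.6576, 4.0048)

θ' = 2.8798 + 0.75·1.5 = 4.0048
R = v/ω = 2.0/0.75 = 2.6667
x' = 4.5 + 2.6667·(sin 4.0048 − sin 2.8798) = 1.7833
y' = 1.5 − 2.6667·(cos 4.0048 − cos 2.8798) = 0.6576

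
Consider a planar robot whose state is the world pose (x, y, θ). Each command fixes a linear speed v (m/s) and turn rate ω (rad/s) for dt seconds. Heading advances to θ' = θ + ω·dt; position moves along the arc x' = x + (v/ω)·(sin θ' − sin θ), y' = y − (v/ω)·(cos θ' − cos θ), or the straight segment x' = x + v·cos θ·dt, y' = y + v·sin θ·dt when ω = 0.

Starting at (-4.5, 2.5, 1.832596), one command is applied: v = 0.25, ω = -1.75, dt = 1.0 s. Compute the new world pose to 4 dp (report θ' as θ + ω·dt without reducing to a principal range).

(-4.3738, 2.6793, 0.0826)

θ' = 1.8326 + -1.75·1.0 = 0.0826
R = v/ω = 0.25/-1.75 = -0.1429
x' = -4.5 + -0.1429·(sin 0.0826 − sin 1.8326) = -4.3738
y' = 2.5 − -0.1429·(cos 0.0826 − cos 1.8326) = 2.6793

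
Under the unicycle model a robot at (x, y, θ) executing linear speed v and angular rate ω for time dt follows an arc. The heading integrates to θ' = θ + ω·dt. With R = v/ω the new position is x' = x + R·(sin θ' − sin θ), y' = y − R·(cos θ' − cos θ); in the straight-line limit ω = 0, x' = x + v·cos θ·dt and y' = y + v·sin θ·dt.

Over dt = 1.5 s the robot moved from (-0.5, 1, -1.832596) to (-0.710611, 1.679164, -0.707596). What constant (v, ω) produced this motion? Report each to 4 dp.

Δθ = -0.707596 − -1.832596 = 1.125000
ω = Δθ/dt = 1.125000/1.5 = 0.7500
R = −Δy/(cos θ' − cos θ) = -0.6667
v = R·ω = -0.6667·0.7500 = -0.5000

v = -0.5000, ω = 0.7500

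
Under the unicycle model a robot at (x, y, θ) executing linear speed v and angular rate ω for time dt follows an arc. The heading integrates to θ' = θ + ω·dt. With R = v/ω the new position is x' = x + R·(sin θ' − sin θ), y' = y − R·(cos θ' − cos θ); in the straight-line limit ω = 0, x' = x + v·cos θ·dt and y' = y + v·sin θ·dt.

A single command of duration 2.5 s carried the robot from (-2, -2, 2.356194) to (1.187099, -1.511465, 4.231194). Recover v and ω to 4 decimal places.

Δθ = 4.231194 − 2.356194 = 1.875000
ω = Δθ/dt = 1.875000/2.5 = 0.7500
R = Δx/(sin θ' − sin θ) = -2.0000
v = R·ω = -2.0000·0.7500 = -1.5000

v = -1.5000, ω = 0.7500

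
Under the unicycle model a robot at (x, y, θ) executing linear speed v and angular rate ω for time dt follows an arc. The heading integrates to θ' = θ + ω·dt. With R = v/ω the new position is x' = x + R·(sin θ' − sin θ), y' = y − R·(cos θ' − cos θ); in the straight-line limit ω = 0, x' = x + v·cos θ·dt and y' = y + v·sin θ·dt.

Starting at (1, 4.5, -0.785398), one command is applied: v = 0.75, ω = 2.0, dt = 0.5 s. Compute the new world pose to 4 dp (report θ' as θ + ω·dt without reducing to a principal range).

(1.3450, 4.3988, 0.2146)

θ' = -0.7854 + 2.0·0.5 = 0.2146
R = v/ω = 0.75/2.0 = 0.3750
x' = 1 + 0.3750·(sin 0.2146 − sin -0.7854) = 1.3450
y' = 4.5 − 0.3750·(cos 0.2146 − cos -0.7854) = 4.3988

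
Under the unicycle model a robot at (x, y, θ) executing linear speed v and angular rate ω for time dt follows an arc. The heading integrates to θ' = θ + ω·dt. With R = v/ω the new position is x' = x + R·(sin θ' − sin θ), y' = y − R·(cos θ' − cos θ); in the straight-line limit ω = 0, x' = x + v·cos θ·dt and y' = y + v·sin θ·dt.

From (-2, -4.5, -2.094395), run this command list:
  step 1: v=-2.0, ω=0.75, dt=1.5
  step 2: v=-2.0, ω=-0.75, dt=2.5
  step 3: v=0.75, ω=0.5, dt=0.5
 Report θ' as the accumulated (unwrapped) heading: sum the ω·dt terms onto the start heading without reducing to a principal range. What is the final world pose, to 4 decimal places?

(-1.0339, 2.2474, -2.5944)

step 1: θ'=-0.9694 (R=-2.6667) → pose (-2.1106, -1.6579, -0.9694)
step 2: θ'=-2.8444 (R=2.6667) → pose (-0.6927, 2.4007, -2.8444)
step 3: θ'=-2.5944 (R=1.5000) → pose (-1.0339, 2.2474, -2.5944)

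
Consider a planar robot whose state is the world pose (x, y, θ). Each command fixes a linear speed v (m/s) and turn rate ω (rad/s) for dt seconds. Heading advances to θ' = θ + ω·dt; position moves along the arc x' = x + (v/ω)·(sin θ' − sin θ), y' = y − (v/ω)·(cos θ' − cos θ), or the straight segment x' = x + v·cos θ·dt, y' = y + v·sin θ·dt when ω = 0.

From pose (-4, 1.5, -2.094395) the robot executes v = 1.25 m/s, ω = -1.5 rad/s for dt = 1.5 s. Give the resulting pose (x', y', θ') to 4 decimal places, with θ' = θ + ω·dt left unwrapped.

θ' = -2.0944 + -1.5·1.5 = -4.3444
R = v/ω = 1.25/-1.5 = -0.8333
x' = -4 + -0.8333·(sin -4.3444 − sin -2.0944) = -5.4992
y' = 1.5 − -0.8333·(cos -4.3444 − cos -2.0944) = 1.6169

(-5.4992, 1.6169, -4.3444)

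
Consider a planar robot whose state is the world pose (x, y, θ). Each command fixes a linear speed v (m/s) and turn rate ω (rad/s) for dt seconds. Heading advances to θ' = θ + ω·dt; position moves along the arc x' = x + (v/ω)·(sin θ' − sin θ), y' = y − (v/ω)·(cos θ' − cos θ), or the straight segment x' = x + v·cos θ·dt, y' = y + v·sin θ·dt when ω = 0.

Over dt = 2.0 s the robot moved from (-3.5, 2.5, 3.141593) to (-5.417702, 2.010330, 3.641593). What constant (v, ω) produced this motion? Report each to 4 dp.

v = 1.0000, ω = 0.2500

Δθ = 3.641593 − 3.141593 = 0.500000
ω = Δθ/dt = 0.500000/2.0 = 0.2500
R = Δx/(sin θ' − sin θ) = 4.0000
v = R·ω = 4.0000·0.2500 = 1.0000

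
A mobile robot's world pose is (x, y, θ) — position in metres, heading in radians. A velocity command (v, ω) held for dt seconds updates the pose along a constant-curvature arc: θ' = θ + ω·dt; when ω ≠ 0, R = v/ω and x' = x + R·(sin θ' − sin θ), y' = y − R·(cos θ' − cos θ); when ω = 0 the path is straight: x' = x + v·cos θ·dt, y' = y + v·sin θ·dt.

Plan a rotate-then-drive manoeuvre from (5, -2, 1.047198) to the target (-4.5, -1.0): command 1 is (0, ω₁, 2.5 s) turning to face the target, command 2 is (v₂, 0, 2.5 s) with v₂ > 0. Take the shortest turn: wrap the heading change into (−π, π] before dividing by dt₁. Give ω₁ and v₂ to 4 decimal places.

heading to target = atan2(-1−-2, -4.5−5) = 3.0367
Δθ = wrap(3.0367 − 1.0472) = 1.9895; ω₁ = Δθ/dt₁ = 0.7958
distance = √((-4.5−5)² + (-1−-2)²) = 9.5525; v₂ = distance/dt₂ = 3.8210

ω₁ = 0.7958, v₂ = 3.8210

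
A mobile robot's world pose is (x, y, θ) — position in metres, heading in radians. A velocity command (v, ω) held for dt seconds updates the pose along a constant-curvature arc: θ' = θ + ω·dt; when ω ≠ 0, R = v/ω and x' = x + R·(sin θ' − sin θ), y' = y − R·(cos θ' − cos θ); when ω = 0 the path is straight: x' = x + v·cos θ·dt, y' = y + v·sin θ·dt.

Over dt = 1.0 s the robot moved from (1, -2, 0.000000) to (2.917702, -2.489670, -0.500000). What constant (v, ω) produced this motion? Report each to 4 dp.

v = 2.0000, ω = -0.5000

Δθ = -0.500000 − 0.000000 = -0.500000
ω = Δθ/dt = -0.500000/1.0 = -0.5000
R = Δx/(sin θ' − sin θ) = -4.0000
v = R·ω = -4.0000·-0.5000 = 2.0000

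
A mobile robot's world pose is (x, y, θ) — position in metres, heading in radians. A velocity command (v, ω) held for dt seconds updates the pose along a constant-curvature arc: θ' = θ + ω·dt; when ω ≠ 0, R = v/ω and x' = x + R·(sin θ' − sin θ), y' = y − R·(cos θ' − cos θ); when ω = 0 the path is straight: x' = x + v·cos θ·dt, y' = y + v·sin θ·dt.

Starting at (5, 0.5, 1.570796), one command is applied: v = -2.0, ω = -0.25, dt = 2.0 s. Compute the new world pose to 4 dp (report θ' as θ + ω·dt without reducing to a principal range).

θ' = 1.5708 + -0.25·2.0 = 1.0708
R = v/ω = -2.0/-0.25 = 8.0000
x' = 5 + 8.0000·(sin 1.0708 − sin 1.5708) = 4.0207
y' = 0.5 − 8.0000·(cos 1.0708 − cos 1.5708) = -3.3354

(4.0207, -3.3354, 1.0708)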